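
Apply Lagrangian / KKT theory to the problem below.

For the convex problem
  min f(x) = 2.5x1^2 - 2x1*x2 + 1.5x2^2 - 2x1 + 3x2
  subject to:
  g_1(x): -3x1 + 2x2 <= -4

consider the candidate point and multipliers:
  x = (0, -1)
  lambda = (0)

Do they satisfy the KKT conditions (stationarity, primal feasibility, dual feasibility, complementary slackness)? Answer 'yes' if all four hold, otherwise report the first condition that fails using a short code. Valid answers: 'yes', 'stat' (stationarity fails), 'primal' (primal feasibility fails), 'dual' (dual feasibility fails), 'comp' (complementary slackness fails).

Gradient of f: grad f(x) = Q x + c = (0, 0)
Constraint values g_i(x) = a_i^T x - b_i:
  g_1((0, -1)) = 2
Stationarity residual: grad f(x) + sum_i lambda_i a_i = (0, 0)
  -> stationarity OK
Primal feasibility (all g_i <= 0): FAILS
Dual feasibility (all lambda_i >= 0): OK
Complementary slackness (lambda_i * g_i(x) = 0 for all i): OK

Verdict: the first failing condition is primal_feasibility -> primal.

primal


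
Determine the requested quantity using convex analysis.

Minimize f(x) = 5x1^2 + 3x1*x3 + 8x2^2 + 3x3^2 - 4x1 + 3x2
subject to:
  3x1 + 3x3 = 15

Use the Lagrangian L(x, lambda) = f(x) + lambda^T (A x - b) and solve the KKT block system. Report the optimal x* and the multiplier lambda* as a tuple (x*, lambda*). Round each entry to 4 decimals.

Form the Lagrangian:
  L(x, lambda) = (1/2) x^T Q x + c^T x + lambda^T (A x - b)
Stationarity (grad_x L = 0): Q x + c + A^T lambda = 0.
Primal feasibility: A x = b.

This gives the KKT block system:
  [ Q   A^T ] [ x     ]   [-c ]
  [ A    0  ] [ lambda ] = [ b ]

Solving the linear system:
  x*      = (1.9, -0.1875, 3.1)
  lambda* = (-8.1)
  f(x*)   = 56.6688

x* = (1.9, -0.1875, 3.1), lambda* = (-8.1)


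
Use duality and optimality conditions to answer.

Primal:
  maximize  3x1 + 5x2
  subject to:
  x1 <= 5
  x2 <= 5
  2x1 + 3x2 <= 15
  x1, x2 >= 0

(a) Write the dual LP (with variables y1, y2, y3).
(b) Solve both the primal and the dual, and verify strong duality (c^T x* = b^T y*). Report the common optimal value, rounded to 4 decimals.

The standard primal-dual pair for 'max c^T x s.t. A x <= b, x >= 0' is:
  Dual:  min b^T y  s.t.  A^T y >= c,  y >= 0.

So the dual LP is:
  minimize  5y1 + 5y2 + 15y3
  subject to:
    y1 + 2y3 >= 3
    y2 + 3y3 >= 5
    y1, y2, y3 >= 0

Solving the primal: x* = (0, 5).
  primal value c^T x* = 25.
Solving the dual: y* = (0, 0, 1.6667).
  dual value b^T y* = 25.
Strong duality: c^T x* = b^T y*. Confirmed.

25


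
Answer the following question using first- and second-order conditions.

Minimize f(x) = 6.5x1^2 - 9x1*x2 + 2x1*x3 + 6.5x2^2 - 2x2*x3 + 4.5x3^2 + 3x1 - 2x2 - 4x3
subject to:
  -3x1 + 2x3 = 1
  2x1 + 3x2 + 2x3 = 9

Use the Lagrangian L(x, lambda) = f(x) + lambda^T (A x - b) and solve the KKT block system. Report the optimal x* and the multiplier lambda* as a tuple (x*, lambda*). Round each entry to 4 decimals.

Form the Lagrangian:
  L(x, lambda) = (1/2) x^T Q x + c^T x + lambda^T (A x - b)
Stationarity (grad_x L = 0): Q x + c + A^T lambda = 0.
Primal feasibility: A x = b.

This gives the KKT block system:
  [ Q   A^T ] [ x     ]   [-c ]
  [ A    0  ] [ lambda ] = [ b ]

Solving the linear system:
  x*      = (0.6937, 1.5105, 1.5406)
  lambda* = (-1.3453, -2.7705)
  f(x*)   = 9.589

x* = (0.6937, 1.5105, 1.5406), lambda* = (-1.3453, -2.7705)


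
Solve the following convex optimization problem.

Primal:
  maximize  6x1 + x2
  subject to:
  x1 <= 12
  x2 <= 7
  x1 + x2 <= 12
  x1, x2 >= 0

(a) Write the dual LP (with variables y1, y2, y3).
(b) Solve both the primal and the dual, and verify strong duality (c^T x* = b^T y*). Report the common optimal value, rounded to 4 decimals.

The standard primal-dual pair for 'max c^T x s.t. A x <= b, x >= 0' is:
  Dual:  min b^T y  s.t.  A^T y >= c,  y >= 0.

So the dual LP is:
  minimize  12y1 + 7y2 + 12y3
  subject to:
    y1 + y3 >= 6
    y2 + y3 >= 1
    y1, y2, y3 >= 0

Solving the primal: x* = (12, 0).
  primal value c^T x* = 72.
Solving the dual: y* = (5, 0, 1).
  dual value b^T y* = 72.
Strong duality: c^T x* = b^T y*. Confirmed.

72


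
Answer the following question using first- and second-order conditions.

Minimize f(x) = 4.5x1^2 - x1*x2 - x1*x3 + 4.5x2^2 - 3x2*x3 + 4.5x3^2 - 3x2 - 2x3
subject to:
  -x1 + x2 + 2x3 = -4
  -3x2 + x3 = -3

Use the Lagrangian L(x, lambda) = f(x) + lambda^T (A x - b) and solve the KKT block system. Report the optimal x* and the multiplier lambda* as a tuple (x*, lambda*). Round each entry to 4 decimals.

Form the Lagrangian:
  L(x, lambda) = (1/2) x^T Q x + c^T x + lambda^T (A x - b)
Stationarity (grad_x L = 0): Q x + c + A^T lambda = 0.
Primal feasibility: A x = b.

This gives the KKT block system:
  [ Q   A^T ] [ x     ]   [-c ]
  [ A    0  ] [ lambda ] = [ b ]

Solving the linear system:
  x*      = (0.7265, 0.3895, -1.8315)
  lambda* = (7.9803, 4.4179)
  f(x*)   = 23.8348

x* = (0.7265, 0.3895, -1.8315), lambda* = (7.9803, 4.4179)


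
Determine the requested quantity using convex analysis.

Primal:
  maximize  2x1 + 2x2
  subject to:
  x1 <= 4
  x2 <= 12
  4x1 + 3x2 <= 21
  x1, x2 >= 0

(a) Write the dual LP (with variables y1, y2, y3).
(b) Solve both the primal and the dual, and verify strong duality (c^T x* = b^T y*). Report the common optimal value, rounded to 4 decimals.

The standard primal-dual pair for 'max c^T x s.t. A x <= b, x >= 0' is:
  Dual:  min b^T y  s.t.  A^T y >= c,  y >= 0.

So the dual LP is:
  minimize  4y1 + 12y2 + 21y3
  subject to:
    y1 + 4y3 >= 2
    y2 + 3y3 >= 2
    y1, y2, y3 >= 0

Solving the primal: x* = (0, 7).
  primal value c^T x* = 14.
Solving the dual: y* = (0, 0, 0.6667).
  dual value b^T y* = 14.
Strong duality: c^T x* = b^T y*. Confirmed.

14


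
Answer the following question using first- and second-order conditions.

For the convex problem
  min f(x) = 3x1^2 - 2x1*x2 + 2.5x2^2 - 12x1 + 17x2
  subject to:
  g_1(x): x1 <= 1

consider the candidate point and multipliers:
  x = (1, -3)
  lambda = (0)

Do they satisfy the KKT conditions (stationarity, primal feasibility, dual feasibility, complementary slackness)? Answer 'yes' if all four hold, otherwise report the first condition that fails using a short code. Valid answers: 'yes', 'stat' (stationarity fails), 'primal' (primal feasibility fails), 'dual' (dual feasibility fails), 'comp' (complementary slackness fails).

Gradient of f: grad f(x) = Q x + c = (0, 0)
Constraint values g_i(x) = a_i^T x - b_i:
  g_1((1, -3)) = 0
Stationarity residual: grad f(x) + sum_i lambda_i a_i = (0, 0)
  -> stationarity OK
Primal feasibility (all g_i <= 0): OK
Dual feasibility (all lambda_i >= 0): OK
Complementary slackness (lambda_i * g_i(x) = 0 for all i): OK

Verdict: yes, KKT holds.

yes


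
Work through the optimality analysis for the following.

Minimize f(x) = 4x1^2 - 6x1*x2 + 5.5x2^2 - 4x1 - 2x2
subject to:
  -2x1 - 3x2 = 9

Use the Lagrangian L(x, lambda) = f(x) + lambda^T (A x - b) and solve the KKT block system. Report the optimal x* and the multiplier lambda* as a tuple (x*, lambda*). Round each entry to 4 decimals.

Form the Lagrangian:
  L(x, lambda) = (1/2) x^T Q x + c^T x + lambda^T (A x - b)
Stationarity (grad_x L = 0): Q x + c + A^T lambda = 0.
Primal feasibility: A x = b.

This gives the KKT block system:
  [ Q   A^T ] [ x     ]   [-c ]
  [ A    0  ] [ lambda ] = [ b ]

Solving the linear system:
  x*      = (-1.7872, -1.8085)
  lambda* = (-3.7234)
  f(x*)   = 22.1383

x* = (-1.7872, -1.8085), lambda* = (-3.7234)


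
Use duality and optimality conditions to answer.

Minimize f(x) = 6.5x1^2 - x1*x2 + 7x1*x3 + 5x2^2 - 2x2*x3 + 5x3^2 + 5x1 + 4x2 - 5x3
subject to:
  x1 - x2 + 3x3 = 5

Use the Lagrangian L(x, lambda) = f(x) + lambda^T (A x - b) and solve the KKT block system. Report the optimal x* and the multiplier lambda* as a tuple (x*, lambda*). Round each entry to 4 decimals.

Form the Lagrangian:
  L(x, lambda) = (1/2) x^T Q x + c^T x + lambda^T (A x - b)
Stationarity (grad_x L = 0): Q x + c + A^T lambda = 0.
Primal feasibility: A x = b.

This gives the KKT block system:
  [ Q   A^T ] [ x     ]   [-c ]
  [ A    0  ] [ lambda ] = [ b ]

Solving the linear system:
  x*      = (-1.3204, -0.3459, 1.9915)
  lambda* = (-2.1214)
  f(x*)   = -3.6681

x* = (-1.3204, -0.3459, 1.9915), lambda* = (-2.1214)


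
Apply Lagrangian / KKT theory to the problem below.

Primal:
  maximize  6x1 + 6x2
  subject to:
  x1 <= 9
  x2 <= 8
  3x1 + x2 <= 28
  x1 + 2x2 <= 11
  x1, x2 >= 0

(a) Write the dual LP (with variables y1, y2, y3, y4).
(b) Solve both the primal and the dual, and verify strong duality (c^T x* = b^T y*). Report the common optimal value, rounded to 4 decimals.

The standard primal-dual pair for 'max c^T x s.t. A x <= b, x >= 0' is:
  Dual:  min b^T y  s.t.  A^T y >= c,  y >= 0.

So the dual LP is:
  minimize  9y1 + 8y2 + 28y3 + 11y4
  subject to:
    y1 + 3y3 + y4 >= 6
    y2 + y3 + 2y4 >= 6
    y1, y2, y3, y4 >= 0

Solving the primal: x* = (9, 1).
  primal value c^T x* = 60.
Solving the dual: y* = (3, 0, 0, 3).
  dual value b^T y* = 60.
Strong duality: c^T x* = b^T y*. Confirmed.

60


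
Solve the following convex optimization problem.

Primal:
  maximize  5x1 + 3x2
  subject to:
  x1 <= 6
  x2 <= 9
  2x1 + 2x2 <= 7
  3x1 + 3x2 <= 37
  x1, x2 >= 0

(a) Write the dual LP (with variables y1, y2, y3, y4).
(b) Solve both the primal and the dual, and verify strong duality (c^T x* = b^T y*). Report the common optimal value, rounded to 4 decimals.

The standard primal-dual pair for 'max c^T x s.t. A x <= b, x >= 0' is:
  Dual:  min b^T y  s.t.  A^T y >= c,  y >= 0.

So the dual LP is:
  minimize  6y1 + 9y2 + 7y3 + 37y4
  subject to:
    y1 + 2y3 + 3y4 >= 5
    y2 + 2y3 + 3y4 >= 3
    y1, y2, y3, y4 >= 0

Solving the primal: x* = (3.5, 0).
  primal value c^T x* = 17.5.
Solving the dual: y* = (0, 0, 2.5, 0).
  dual value b^T y* = 17.5.
Strong duality: c^T x* = b^T y*. Confirmed.

17.5


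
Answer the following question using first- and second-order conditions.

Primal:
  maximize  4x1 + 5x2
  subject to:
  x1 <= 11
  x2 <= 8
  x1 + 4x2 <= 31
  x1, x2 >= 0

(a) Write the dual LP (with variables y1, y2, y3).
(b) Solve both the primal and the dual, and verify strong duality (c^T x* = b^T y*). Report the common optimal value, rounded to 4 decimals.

The standard primal-dual pair for 'max c^T x s.t. A x <= b, x >= 0' is:
  Dual:  min b^T y  s.t.  A^T y >= c,  y >= 0.

So the dual LP is:
  minimize  11y1 + 8y2 + 31y3
  subject to:
    y1 + y3 >= 4
    y2 + 4y3 >= 5
    y1, y2, y3 >= 0

Solving the primal: x* = (11, 5).
  primal value c^T x* = 69.
Solving the dual: y* = (2.75, 0, 1.25).
  dual value b^T y* = 69.
Strong duality: c^T x* = b^T y*. Confirmed.

69


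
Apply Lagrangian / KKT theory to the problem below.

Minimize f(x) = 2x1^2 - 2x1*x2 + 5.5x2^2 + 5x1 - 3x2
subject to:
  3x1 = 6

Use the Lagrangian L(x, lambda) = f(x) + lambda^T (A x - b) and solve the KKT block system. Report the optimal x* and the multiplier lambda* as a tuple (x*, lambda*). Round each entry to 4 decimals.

Form the Lagrangian:
  L(x, lambda) = (1/2) x^T Q x + c^T x + lambda^T (A x - b)
Stationarity (grad_x L = 0): Q x + c + A^T lambda = 0.
Primal feasibility: A x = b.

This gives the KKT block system:
  [ Q   A^T ] [ x     ]   [-c ]
  [ A    0  ] [ lambda ] = [ b ]

Solving the linear system:
  x*      = (2, 0.6364)
  lambda* = (-3.9091)
  f(x*)   = 15.7727

x* = (2, 0.6364), lambda* = (-3.9091)


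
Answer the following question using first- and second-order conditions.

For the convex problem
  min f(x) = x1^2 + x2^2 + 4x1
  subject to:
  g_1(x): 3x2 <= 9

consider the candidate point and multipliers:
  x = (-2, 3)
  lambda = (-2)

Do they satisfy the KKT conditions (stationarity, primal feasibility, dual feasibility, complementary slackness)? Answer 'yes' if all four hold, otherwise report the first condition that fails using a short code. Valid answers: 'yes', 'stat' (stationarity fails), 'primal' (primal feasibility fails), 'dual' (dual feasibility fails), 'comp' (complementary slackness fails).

Gradient of f: grad f(x) = Q x + c = (0, 6)
Constraint values g_i(x) = a_i^T x - b_i:
  g_1((-2, 3)) = 0
Stationarity residual: grad f(x) + sum_i lambda_i a_i = (0, 0)
  -> stationarity OK
Primal feasibility (all g_i <= 0): OK
Dual feasibility (all lambda_i >= 0): FAILS
Complementary slackness (lambda_i * g_i(x) = 0 for all i): OK

Verdict: the first failing condition is dual_feasibility -> dual.

dual


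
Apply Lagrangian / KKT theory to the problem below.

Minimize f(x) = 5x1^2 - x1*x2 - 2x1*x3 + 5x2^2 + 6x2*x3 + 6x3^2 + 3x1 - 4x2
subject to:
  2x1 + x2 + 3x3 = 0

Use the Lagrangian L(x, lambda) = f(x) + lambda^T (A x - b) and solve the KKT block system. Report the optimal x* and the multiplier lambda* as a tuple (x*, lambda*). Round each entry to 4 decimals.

Form the Lagrangian:
  L(x, lambda) = (1/2) x^T Q x + c^T x + lambda^T (A x - b)
Stationarity (grad_x L = 0): Q x + c + A^T lambda = 0.
Primal feasibility: A x = b.

This gives the KKT block system:
  [ Q   A^T ] [ x     ]   [-c ]
  [ A    0  ] [ lambda ] = [ b ]

Solving the linear system:
  x*      = (-0.1187, 0.5185, -0.0937)
  lambda* = (-0.7412)
  f(x*)   = -1.215

x* = (-0.1187, 0.5185, -0.0937), lambda* = (-0.7412)


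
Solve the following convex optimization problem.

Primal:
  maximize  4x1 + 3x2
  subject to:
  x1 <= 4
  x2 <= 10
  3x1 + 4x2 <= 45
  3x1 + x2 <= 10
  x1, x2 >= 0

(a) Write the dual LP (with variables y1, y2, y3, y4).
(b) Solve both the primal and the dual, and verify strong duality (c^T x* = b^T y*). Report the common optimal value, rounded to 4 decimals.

The standard primal-dual pair for 'max c^T x s.t. A x <= b, x >= 0' is:
  Dual:  min b^T y  s.t.  A^T y >= c,  y >= 0.

So the dual LP is:
  minimize  4y1 + 10y2 + 45y3 + 10y4
  subject to:
    y1 + 3y3 + 3y4 >= 4
    y2 + 4y3 + y4 >= 3
    y1, y2, y3, y4 >= 0

Solving the primal: x* = (0, 10).
  primal value c^T x* = 30.
Solving the dual: y* = (0, 1.6667, 0, 1.3333).
  dual value b^T y* = 30.
Strong duality: c^T x* = b^T y*. Confirmed.

30


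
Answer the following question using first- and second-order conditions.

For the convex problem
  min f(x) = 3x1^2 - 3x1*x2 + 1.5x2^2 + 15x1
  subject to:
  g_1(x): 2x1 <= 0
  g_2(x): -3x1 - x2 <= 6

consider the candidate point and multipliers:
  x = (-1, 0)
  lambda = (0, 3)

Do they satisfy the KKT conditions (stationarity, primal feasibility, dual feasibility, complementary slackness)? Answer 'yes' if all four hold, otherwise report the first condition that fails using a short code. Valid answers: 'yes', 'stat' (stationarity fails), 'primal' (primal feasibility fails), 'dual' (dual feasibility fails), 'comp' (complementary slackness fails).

Gradient of f: grad f(x) = Q x + c = (9, 3)
Constraint values g_i(x) = a_i^T x - b_i:
  g_1((-1, 0)) = -2
  g_2((-1, 0)) = -3
Stationarity residual: grad f(x) + sum_i lambda_i a_i = (0, 0)
  -> stationarity OK
Primal feasibility (all g_i <= 0): OK
Dual feasibility (all lambda_i >= 0): OK
Complementary slackness (lambda_i * g_i(x) = 0 for all i): FAILS

Verdict: the first failing condition is complementary_slackness -> comp.

comp


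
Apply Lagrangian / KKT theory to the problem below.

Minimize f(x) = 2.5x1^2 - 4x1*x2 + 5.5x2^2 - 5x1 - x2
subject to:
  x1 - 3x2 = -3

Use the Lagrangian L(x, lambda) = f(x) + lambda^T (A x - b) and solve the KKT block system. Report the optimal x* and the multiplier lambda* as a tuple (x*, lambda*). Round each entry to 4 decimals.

Form the Lagrangian:
  L(x, lambda) = (1/2) x^T Q x + c^T x + lambda^T (A x - b)
Stationarity (grad_x L = 0): Q x + c + A^T lambda = 0.
Primal feasibility: A x = b.

This gives the KKT block system:
  [ Q   A^T ] [ x     ]   [-c ]
  [ A    0  ] [ lambda ] = [ b ]

Solving the linear system:
  x*      = (1.5938, 1.5312)
  lambda* = (3.1562)
  f(x*)   = -0.0156

x* = (1.5938, 1.5312), lambda* = (3.1562)


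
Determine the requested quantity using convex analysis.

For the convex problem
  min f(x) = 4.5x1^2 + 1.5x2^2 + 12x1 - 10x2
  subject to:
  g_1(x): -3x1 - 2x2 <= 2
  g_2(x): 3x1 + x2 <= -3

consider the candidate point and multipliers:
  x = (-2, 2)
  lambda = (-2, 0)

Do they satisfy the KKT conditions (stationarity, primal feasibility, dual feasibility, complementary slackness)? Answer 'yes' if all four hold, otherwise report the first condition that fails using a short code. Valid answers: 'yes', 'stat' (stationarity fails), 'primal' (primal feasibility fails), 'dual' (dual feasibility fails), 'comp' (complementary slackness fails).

Gradient of f: grad f(x) = Q x + c = (-6, -4)
Constraint values g_i(x) = a_i^T x - b_i:
  g_1((-2, 2)) = 0
  g_2((-2, 2)) = -1
Stationarity residual: grad f(x) + sum_i lambda_i a_i = (0, 0)
  -> stationarity OK
Primal feasibility (all g_i <= 0): OK
Dual feasibility (all lambda_i >= 0): FAILS
Complementary slackness (lambda_i * g_i(x) = 0 for all i): OK

Verdict: the first failing condition is dual_feasibility -> dual.

dual


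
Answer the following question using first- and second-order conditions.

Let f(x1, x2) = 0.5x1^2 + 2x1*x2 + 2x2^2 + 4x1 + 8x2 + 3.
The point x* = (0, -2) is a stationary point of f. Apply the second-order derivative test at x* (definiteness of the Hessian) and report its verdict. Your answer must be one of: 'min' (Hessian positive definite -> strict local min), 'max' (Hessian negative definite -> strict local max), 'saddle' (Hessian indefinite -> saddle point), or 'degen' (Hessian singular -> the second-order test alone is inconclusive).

Compute the Hessian H = grad^2 f:
  H = [[1, 2], [2, 4]]
Verify stationarity: grad f(x*) = H x* + g = (0, 0).
Eigenvalues of H: 0, 5.
H has a zero eigenvalue (singular; positive semidefinite but not definite), so H is neither positive definite, negative definite, nor indefinite. The second-order test alone is inconclusive -> degen.
(Indeed, f is constant along the null direction of H through x*, so x* is not a strict local extremum.)

degen


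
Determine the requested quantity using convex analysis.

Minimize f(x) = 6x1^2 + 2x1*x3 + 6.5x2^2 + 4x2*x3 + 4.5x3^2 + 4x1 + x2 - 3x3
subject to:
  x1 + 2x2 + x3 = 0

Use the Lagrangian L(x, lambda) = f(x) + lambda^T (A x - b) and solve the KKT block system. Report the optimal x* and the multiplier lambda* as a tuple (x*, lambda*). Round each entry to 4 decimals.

Form the Lagrangian:
  L(x, lambda) = (1/2) x^T Q x + c^T x + lambda^T (A x - b)
Stationarity (grad_x L = 0): Q x + c + A^T lambda = 0.
Primal feasibility: A x = b.

This gives the KKT block system:
  [ Q   A^T ] [ x     ]   [-c ]
  [ A    0  ] [ lambda ] = [ b ]

Solving the linear system:
  x*      = (-0.3492, -0.1063, 0.5618)
  lambda* = (-0.9328)
  f(x*)   = -1.5944

x* = (-0.3492, -0.1063, 0.5618), lambda* = (-0.9328)


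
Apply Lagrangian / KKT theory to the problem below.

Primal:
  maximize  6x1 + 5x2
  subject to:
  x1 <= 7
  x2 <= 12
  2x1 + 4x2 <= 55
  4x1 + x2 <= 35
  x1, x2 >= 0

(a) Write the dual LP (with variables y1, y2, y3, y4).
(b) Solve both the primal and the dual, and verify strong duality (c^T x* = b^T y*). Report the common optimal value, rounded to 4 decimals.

The standard primal-dual pair for 'max c^T x s.t. A x <= b, x >= 0' is:
  Dual:  min b^T y  s.t.  A^T y >= c,  y >= 0.

So the dual LP is:
  minimize  7y1 + 12y2 + 55y3 + 35y4
  subject to:
    y1 + 2y3 + 4y4 >= 6
    y2 + 4y3 + y4 >= 5
    y1, y2, y3, y4 >= 0

Solving the primal: x* = (6.0714, 10.7143).
  primal value c^T x* = 90.
Solving the dual: y* = (0, 0, 1, 1).
  dual value b^T y* = 90.
Strong duality: c^T x* = b^T y*. Confirmed.

90


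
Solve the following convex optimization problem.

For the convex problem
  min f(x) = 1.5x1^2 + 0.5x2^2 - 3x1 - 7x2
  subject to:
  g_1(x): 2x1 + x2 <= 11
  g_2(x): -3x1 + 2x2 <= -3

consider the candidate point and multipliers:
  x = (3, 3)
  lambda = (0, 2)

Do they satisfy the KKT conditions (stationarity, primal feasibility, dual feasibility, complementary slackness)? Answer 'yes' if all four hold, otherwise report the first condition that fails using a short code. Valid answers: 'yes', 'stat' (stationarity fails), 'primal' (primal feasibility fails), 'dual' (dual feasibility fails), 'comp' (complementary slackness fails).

Gradient of f: grad f(x) = Q x + c = (6, -4)
Constraint values g_i(x) = a_i^T x - b_i:
  g_1((3, 3)) = -2
  g_2((3, 3)) = 0
Stationarity residual: grad f(x) + sum_i lambda_i a_i = (0, 0)
  -> stationarity OK
Primal feasibility (all g_i <= 0): OK
Dual feasibility (all lambda_i >= 0): OK
Complementary slackness (lambda_i * g_i(x) = 0 for all i): OK

Verdict: yes, KKT holds.

yes


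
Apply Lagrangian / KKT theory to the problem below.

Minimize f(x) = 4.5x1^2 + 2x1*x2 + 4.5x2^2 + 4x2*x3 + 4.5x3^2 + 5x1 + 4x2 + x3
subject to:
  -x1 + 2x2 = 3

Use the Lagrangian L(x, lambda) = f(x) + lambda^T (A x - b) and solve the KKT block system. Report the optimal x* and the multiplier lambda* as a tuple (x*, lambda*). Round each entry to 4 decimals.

Form the Lagrangian:
  L(x, lambda) = (1/2) x^T Q x + c^T x + lambda^T (A x - b)
Stationarity (grad_x L = 0): Q x + c + A^T lambda = 0.
Primal feasibility: A x = b.

This gives the KKT block system:
  [ Q   A^T ] [ x     ]   [-c ]
  [ A    0  ] [ lambda ] = [ b ]

Solving the linear system:
  x*      = (-1.1866, 0.9067, -0.5141)
  lambda* = (-3.8655)
  f(x*)   = 4.3883

x* = (-1.1866, 0.9067, -0.5141), lambda* = (-3.8655)


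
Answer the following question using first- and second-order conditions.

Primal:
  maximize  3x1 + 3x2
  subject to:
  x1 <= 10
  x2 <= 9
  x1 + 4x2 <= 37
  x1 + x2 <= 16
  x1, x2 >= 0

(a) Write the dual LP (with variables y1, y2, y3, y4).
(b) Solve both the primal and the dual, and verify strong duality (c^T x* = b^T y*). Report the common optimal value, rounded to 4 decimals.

The standard primal-dual pair for 'max c^T x s.t. A x <= b, x >= 0' is:
  Dual:  min b^T y  s.t.  A^T y >= c,  y >= 0.

So the dual LP is:
  minimize  10y1 + 9y2 + 37y3 + 16y4
  subject to:
    y1 + y3 + y4 >= 3
    y2 + 4y3 + y4 >= 3
    y1, y2, y3, y4 >= 0

Solving the primal: x* = (10, 6).
  primal value c^T x* = 48.
Solving the dual: y* = (0, 0, 0, 3).
  dual value b^T y* = 48.
Strong duality: c^T x* = b^T y*. Confirmed.

48


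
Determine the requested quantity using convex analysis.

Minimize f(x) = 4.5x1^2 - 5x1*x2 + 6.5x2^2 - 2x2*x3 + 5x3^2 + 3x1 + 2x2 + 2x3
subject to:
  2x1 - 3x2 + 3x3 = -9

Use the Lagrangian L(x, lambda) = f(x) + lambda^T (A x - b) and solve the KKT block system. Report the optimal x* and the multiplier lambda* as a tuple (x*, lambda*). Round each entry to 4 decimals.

Form the Lagrangian:
  L(x, lambda) = (1/2) x^T Q x + c^T x + lambda^T (A x - b)
Stationarity (grad_x L = 0): Q x + c + A^T lambda = 0.
Primal feasibility: A x = b.

This gives the KKT block system:
  [ Q   A^T ] [ x     ]   [-c ]
  [ A    0  ] [ lambda ] = [ b ]

Solving the linear system:
  x*      = (-1.3789, 0.3027, -1.778)
  lambda* = (5.4619)
  f(x*)   = 21.0348

x* = (-1.3789, 0.3027, -1.778), lambda* = (5.4619)


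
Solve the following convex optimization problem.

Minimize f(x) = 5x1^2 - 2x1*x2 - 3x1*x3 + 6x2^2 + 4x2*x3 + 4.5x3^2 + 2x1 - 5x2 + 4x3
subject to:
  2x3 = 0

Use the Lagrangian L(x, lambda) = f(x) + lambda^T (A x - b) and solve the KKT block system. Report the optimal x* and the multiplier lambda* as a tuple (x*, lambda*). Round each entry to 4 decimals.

Form the Lagrangian:
  L(x, lambda) = (1/2) x^T Q x + c^T x + lambda^T (A x - b)
Stationarity (grad_x L = 0): Q x + c + A^T lambda = 0.
Primal feasibility: A x = b.

This gives the KKT block system:
  [ Q   A^T ] [ x     ]   [-c ]
  [ A    0  ] [ lambda ] = [ b ]

Solving the linear system:
  x*      = (-0.1207, 0.3966, 0)
  lambda* = (-2.9741)
  f(x*)   = -1.1121

x* = (-0.1207, 0.3966, 0), lambda* = (-2.9741)


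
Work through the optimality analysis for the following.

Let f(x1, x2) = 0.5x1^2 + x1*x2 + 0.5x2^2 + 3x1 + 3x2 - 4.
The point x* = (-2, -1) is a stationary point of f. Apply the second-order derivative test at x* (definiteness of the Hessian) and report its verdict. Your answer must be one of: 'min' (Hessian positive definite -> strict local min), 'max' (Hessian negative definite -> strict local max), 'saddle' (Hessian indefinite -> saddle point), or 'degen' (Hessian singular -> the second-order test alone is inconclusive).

Compute the Hessian H = grad^2 f:
  H = [[1, 1], [1, 1]]
Verify stationarity: grad f(x*) = H x* + g = (0, 0).
Eigenvalues of H: 0, 2.
H has a zero eigenvalue (singular; positive semidefinite but not definite), so H is neither positive definite, negative definite, nor indefinite. The second-order test alone is inconclusive -> degen.
(Indeed, f is constant along the null direction of H through x*, so x* is not a strict local extremum.)

degen


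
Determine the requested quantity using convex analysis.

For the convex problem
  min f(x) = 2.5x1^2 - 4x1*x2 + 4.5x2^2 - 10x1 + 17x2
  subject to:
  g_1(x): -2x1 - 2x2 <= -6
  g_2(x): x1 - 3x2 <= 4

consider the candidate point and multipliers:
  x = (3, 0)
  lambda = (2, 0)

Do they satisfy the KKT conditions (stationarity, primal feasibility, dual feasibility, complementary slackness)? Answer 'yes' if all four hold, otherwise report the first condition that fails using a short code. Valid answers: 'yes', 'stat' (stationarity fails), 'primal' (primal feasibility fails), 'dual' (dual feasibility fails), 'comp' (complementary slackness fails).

Gradient of f: grad f(x) = Q x + c = (5, 5)
Constraint values g_i(x) = a_i^T x - b_i:
  g_1((3, 0)) = 0
  g_2((3, 0)) = -1
Stationarity residual: grad f(x) + sum_i lambda_i a_i = (1, 1)
  -> stationarity FAILS
Primal feasibility (all g_i <= 0): OK
Dual feasibility (all lambda_i >= 0): OK
Complementary slackness (lambda_i * g_i(x) = 0 for all i): OK

Verdict: the first failing condition is stationarity -> stat.

stat


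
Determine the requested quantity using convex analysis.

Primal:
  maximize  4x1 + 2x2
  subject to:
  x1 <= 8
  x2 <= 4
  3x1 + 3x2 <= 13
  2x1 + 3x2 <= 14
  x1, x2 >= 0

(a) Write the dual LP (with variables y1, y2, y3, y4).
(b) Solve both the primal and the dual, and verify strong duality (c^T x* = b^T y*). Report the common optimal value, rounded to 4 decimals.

The standard primal-dual pair for 'max c^T x s.t. A x <= b, x >= 0' is:
  Dual:  min b^T y  s.t.  A^T y >= c,  y >= 0.

So the dual LP is:
  minimize  8y1 + 4y2 + 13y3 + 14y4
  subject to:
    y1 + 3y3 + 2y4 >= 4
    y2 + 3y3 + 3y4 >= 2
    y1, y2, y3, y4 >= 0

Solving the primal: x* = (4.3333, 0).
  primal value c^T x* = 17.3333.
Solving the dual: y* = (0, 0, 1.3333, 0).
  dual value b^T y* = 17.3333.
Strong duality: c^T x* = b^T y*. Confirmed.

17.3333


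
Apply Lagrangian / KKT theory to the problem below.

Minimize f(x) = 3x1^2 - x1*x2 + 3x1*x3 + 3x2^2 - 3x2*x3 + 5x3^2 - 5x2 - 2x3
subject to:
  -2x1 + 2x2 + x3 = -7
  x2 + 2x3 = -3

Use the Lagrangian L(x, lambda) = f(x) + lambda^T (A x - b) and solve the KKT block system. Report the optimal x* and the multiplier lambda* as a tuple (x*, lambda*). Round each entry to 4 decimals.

Form the Lagrangian:
  L(x, lambda) = (1/2) x^T Q x + c^T x + lambda^T (A x - b)
Stationarity (grad_x L = 0): Q x + c + A^T lambda = 0.
Primal feasibility: A x = b.

This gives the KKT block system:
  [ Q   A^T ] [ x     ]   [-c ]
  [ A    0  ] [ lambda ] = [ b ]

Solving the linear system:
  x*      = (2.0674, -0.9101, -1.0449)
  lambda* = (5.0899, -0.7865)
  f(x*)   = 19.9551

x* = (2.0674, -0.9101, -1.0449), lambda* = (5.0899, -0.7865)


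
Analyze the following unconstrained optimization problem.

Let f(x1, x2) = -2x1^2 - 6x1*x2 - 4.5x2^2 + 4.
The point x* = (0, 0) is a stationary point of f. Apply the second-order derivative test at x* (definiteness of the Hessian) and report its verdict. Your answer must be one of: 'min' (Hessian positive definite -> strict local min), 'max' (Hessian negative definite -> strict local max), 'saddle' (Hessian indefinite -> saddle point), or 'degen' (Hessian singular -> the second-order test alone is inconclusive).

Compute the Hessian H = grad^2 f:
  H = [[-4, -6], [-6, -9]]
Verify stationarity: grad f(x*) = H x* + g = (0, 0).
Eigenvalues of H: -13, 0.
H has a zero eigenvalue (singular; negative semidefinite but not definite), so H is neither positive definite, negative definite, nor indefinite. The second-order test alone is inconclusive -> degen.
(Indeed, f is constant along the null direction of H through x*, so x* is not a strict local extremum.)

degen


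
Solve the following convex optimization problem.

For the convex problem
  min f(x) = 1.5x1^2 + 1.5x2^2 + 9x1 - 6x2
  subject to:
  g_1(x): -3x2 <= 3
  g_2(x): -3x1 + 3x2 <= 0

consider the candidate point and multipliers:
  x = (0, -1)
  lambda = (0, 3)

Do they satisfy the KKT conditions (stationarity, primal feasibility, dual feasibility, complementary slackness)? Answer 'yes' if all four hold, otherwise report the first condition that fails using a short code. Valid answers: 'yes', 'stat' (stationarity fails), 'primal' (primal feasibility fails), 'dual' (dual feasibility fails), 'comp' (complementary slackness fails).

Gradient of f: grad f(x) = Q x + c = (9, -9)
Constraint values g_i(x) = a_i^T x - b_i:
  g_1((0, -1)) = 0
  g_2((0, -1)) = -3
Stationarity residual: grad f(x) + sum_i lambda_i a_i = (0, 0)
  -> stationarity OK
Primal feasibility (all g_i <= 0): OK
Dual feasibility (all lambda_i >= 0): OK
Complementary slackness (lambda_i * g_i(x) = 0 for all i): FAILS

Verdict: the first failing condition is complementary_slackness -> comp.

comp


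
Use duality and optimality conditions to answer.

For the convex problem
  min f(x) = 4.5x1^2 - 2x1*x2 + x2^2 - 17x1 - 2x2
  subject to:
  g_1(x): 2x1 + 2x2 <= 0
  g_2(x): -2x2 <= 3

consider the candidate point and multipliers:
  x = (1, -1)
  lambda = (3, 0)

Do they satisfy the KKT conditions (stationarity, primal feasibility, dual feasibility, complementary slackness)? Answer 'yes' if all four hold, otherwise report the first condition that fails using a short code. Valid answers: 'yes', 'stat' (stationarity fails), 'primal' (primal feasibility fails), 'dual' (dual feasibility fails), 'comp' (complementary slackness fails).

Gradient of f: grad f(x) = Q x + c = (-6, -6)
Constraint values g_i(x) = a_i^T x - b_i:
  g_1((1, -1)) = 0
  g_2((1, -1)) = -1
Stationarity residual: grad f(x) + sum_i lambda_i a_i = (0, 0)
  -> stationarity OK
Primal feasibility (all g_i <= 0): OK
Dual feasibility (all lambda_i >= 0): OK
Complementary slackness (lambda_i * g_i(x) = 0 for all i): OK

Verdict: yes, KKT holds.

yes


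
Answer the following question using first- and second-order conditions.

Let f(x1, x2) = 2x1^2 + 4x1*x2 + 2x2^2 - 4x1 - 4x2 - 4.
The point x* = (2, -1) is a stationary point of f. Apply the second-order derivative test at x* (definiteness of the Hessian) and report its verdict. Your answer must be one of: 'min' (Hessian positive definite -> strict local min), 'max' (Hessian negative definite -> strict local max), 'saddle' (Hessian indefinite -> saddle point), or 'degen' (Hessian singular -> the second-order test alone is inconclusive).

Compute the Hessian H = grad^2 f:
  H = [[4, 4], [4, 4]]
Verify stationarity: grad f(x*) = H x* + g = (0, 0).
Eigenvalues of H: 0, 8.
H has a zero eigenvalue (singular; positive semidefinite but not definite), so H is neither positive definite, negative definite, nor indefinite. The second-order test alone is inconclusive -> degen.
(Indeed, f is constant along the null direction of H through x*, so x* is not a strict local extremum.)

degen


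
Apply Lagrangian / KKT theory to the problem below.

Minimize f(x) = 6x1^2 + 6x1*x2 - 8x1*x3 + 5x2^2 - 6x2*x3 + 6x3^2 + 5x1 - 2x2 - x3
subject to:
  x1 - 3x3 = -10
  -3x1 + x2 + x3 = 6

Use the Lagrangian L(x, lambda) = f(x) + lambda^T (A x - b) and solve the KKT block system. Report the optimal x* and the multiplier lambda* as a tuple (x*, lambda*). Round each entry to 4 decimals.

Form the Lagrangian:
  L(x, lambda) = (1/2) x^T Q x + c^T x + lambda^T (A x - b)
Stationarity (grad_x L = 0): Q x + c + A^T lambda = 0.
Primal feasibility: A x = b.

This gives the KKT block system:
  [ Q   A^T ] [ x     ]   [-c ]
  [ A    0  ] [ lambda ] = [ b ]

Solving the linear system:
  x*      = (-0.1438, 2.2832, 3.2854)
  lambda* = (8.5398, -0.2566)
  f(x*)   = 39.1836

x* = (-0.1438, 2.2832, 3.2854), lambda* = (8.5398, -0.2566)


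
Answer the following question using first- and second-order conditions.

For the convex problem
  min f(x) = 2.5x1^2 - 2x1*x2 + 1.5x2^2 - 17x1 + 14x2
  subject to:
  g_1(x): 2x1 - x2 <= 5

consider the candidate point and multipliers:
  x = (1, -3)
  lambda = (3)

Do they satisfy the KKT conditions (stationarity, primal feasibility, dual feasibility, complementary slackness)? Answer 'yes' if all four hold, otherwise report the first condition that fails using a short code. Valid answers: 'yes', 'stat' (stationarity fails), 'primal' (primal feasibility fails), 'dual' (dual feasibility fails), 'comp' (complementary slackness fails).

Gradient of f: grad f(x) = Q x + c = (-6, 3)
Constraint values g_i(x) = a_i^T x - b_i:
  g_1((1, -3)) = 0
Stationarity residual: grad f(x) + sum_i lambda_i a_i = (0, 0)
  -> stationarity OK
Primal feasibility (all g_i <= 0): OK
Dual feasibility (all lambda_i >= 0): OK
Complementary slackness (lambda_i * g_i(x) = 0 for all i): OK

Verdict: yes, KKT holds.

yes


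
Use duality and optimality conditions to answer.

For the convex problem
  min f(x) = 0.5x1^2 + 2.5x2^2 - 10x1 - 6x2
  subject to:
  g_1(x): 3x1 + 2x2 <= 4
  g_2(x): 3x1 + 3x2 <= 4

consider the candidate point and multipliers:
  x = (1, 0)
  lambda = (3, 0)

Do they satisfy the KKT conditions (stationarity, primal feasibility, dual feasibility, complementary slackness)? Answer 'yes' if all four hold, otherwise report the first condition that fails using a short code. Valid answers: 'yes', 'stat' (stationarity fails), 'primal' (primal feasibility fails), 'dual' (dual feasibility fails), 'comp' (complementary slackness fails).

Gradient of f: grad f(x) = Q x + c = (-9, -6)
Constraint values g_i(x) = a_i^T x - b_i:
  g_1((1, 0)) = -1
  g_2((1, 0)) = -1
Stationarity residual: grad f(x) + sum_i lambda_i a_i = (0, 0)
  -> stationarity OK
Primal feasibility (all g_i <= 0): OK
Dual feasibility (all lambda_i >= 0): OK
Complementary slackness (lambda_i * g_i(x) = 0 for all i): FAILS

Verdict: the first failing condition is complementary_slackness -> comp.

comp


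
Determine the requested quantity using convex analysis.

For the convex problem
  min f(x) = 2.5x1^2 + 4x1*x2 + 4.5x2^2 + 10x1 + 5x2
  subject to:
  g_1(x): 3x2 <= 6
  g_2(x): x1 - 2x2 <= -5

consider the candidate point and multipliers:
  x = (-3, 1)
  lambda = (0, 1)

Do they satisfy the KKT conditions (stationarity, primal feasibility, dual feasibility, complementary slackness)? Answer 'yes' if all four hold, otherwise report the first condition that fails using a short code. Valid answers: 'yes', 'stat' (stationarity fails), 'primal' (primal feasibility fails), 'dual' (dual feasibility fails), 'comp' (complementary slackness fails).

Gradient of f: grad f(x) = Q x + c = (-1, 2)
Constraint values g_i(x) = a_i^T x - b_i:
  g_1((-3, 1)) = -3
  g_2((-3, 1)) = 0
Stationarity residual: grad f(x) + sum_i lambda_i a_i = (0, 0)
  -> stationarity OK
Primal feasibility (all g_i <= 0): OK
Dual feasibility (all lambda_i >= 0): OK
Complementary slackness (lambda_i * g_i(x) = 0 for all i): OK

Verdict: yes, KKT holds.

yes


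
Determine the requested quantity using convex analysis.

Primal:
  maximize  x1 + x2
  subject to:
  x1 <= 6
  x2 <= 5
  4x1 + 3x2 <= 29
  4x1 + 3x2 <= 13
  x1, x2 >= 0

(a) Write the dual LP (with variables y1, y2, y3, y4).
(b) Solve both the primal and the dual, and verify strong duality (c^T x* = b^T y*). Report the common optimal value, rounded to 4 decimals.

The standard primal-dual pair for 'max c^T x s.t. A x <= b, x >= 0' is:
  Dual:  min b^T y  s.t.  A^T y >= c,  y >= 0.

So the dual LP is:
  minimize  6y1 + 5y2 + 29y3 + 13y4
  subject to:
    y1 + 4y3 + 4y4 >= 1
    y2 + 3y3 + 3y4 >= 1
    y1, y2, y3, y4 >= 0

Solving the primal: x* = (0, 4.3333).
  primal value c^T x* = 4.3333.
Solving the dual: y* = (0, 0, 0, 0.3333).
  dual value b^T y* = 4.3333.
Strong duality: c^T x* = b^T y*. Confirmed.

4.3333


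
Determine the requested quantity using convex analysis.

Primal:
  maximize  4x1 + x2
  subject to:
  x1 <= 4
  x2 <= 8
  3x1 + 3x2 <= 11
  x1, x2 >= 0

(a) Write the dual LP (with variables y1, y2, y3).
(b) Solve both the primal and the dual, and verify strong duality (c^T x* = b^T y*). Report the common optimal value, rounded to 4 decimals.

The standard primal-dual pair for 'max c^T x s.t. A x <= b, x >= 0' is:
  Dual:  min b^T y  s.t.  A^T y >= c,  y >= 0.

So the dual LP is:
  minimize  4y1 + 8y2 + 11y3
  subject to:
    y1 + 3y3 >= 4
    y2 + 3y3 >= 1
    y1, y2, y3 >= 0

Solving the primal: x* = (3.6667, 0).
  primal value c^T x* = 14.6667.
Solving the dual: y* = (0, 0, 1.3333).
  dual value b^T y* = 14.6667.
Strong duality: c^T x* = b^T y*. Confirmed.

14.6667


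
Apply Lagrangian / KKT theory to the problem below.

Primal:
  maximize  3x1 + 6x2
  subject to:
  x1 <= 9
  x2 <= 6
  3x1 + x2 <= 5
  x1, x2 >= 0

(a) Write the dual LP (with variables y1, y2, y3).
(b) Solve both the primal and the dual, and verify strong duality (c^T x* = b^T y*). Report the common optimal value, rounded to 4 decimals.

The standard primal-dual pair for 'max c^T x s.t. A x <= b, x >= 0' is:
  Dual:  min b^T y  s.t.  A^T y >= c,  y >= 0.

So the dual LP is:
  minimize  9y1 + 6y2 + 5y3
  subject to:
    y1 + 3y3 >= 3
    y2 + y3 >= 6
    y1, y2, y3 >= 0

Solving the primal: x* = (0, 5).
  primal value c^T x* = 30.
Solving the dual: y* = (0, 0, 6).
  dual value b^T y* = 30.
Strong duality: c^T x* = b^T y*. Confirmed.

30


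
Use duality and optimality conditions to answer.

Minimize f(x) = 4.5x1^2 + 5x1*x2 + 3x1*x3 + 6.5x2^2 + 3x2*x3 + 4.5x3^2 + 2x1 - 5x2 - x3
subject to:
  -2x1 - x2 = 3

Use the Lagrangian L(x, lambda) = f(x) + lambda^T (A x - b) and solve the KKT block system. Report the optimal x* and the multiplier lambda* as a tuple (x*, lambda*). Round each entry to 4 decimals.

Form the Lagrangian:
  L(x, lambda) = (1/2) x^T Q x + c^T x + lambda^T (A x - b)
Stationarity (grad_x L = 0): Q x + c + A^T lambda = 0.
Primal feasibility: A x = b.

This gives the KKT block system:
  [ Q   A^T ] [ x     ]   [-c ]
  [ A    0  ] [ lambda ] = [ b ]

Solving the linear system:
  x*      = (-1.7917, 0.5833, 0.5139)
  lambda* = (-4.8333)
  f(x*)   = 3.7431

x* = (-1.7917, 0.5833, 0.5139), lambda* = (-4.8333)


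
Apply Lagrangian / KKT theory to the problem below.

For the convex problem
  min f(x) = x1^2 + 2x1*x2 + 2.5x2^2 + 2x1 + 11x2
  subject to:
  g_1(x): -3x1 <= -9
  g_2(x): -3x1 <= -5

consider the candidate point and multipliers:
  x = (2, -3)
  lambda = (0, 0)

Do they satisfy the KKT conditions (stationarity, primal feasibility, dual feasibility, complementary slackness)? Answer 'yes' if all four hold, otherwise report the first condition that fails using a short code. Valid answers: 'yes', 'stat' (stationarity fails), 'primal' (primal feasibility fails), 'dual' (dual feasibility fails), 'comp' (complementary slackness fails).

Gradient of f: grad f(x) = Q x + c = (0, 0)
Constraint values g_i(x) = a_i^T x - b_i:
  g_1((2, -3)) = 3
  g_2((2, -3)) = -1
Stationarity residual: grad f(x) + sum_i lambda_i a_i = (0, 0)
  -> stationarity OK
Primal feasibility (all g_i <= 0): FAILS
Dual feasibility (all lambda_i >= 0): OK
Complementary slackness (lambda_i * g_i(x) = 0 for all i): OK

Verdict: the first failing condition is primal_feasibility -> primal.

primal


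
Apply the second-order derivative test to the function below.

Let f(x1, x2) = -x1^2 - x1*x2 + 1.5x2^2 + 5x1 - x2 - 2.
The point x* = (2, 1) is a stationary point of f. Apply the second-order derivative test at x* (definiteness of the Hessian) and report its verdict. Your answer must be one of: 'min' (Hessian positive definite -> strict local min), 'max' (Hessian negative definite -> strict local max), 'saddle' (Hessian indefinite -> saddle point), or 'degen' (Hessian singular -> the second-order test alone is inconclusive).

Compute the Hessian H = grad^2 f:
  H = [[-2, -1], [-1, 3]]
Verify stationarity: grad f(x*) = H x* + g = (0, 0).
Eigenvalues of H: -2.1926, 3.1926.
Eigenvalues have mixed signs, so H is indefinite -> x* is a saddle point.

saddle
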